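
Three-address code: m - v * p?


Break into single-operator statements:
t1 = v * p
t2 = m - t1


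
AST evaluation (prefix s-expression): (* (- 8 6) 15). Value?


Evaluate inner: (- 8 6) = 2
Evaluate root: (* 2 15) = 30
Result: 30


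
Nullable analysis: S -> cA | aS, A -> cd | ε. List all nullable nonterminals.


A nonterminal is nullable iff some alternative derives ε (directly, or every symbol in it is nullable)
Nullable: {A}


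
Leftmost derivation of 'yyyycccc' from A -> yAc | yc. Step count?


Derivation: A => yAc => yyAcc => yyyAccc => yyyycccc
Steps: 4


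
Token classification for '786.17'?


Pattern: digits with a decimal point
Type: FLOAT_LITERAL


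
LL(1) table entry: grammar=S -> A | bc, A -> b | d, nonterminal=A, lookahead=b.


For [A, b]: 'b' ∈ FIRST(b)
Entry: A -> b


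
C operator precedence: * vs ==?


'*' is multiplicative (level 10); '==' is equality (level 6)
Higher level binds tighter
'*' has higher precedence than '=='


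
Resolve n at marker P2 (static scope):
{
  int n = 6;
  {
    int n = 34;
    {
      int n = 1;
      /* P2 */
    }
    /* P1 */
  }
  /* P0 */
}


n declared in the same block as P2
n = 1


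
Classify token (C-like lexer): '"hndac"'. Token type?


Pattern: double-quoted sequence
Type: STRING_LITERAL


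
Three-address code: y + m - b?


Break into single-operator statements:
t1 = y + m
t2 = t1 - b


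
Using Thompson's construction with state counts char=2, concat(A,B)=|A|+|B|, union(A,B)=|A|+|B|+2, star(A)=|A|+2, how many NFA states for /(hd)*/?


Syntax tree has 2 char leaf(s), 0 union(s), 1 star(s)
chars contribute 2×2 = 4; each union adds +2; each star adds +2
Total: 4 + 0 + 2 = 6 states


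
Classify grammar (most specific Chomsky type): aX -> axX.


LHS has context (more than one symbol) and |LHS| ≤ |RHS|
Classification: Type 1 (Context-Sensitive)


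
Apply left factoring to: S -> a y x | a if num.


Common prefix: 'a'
Factored: S -> a S', S' -> y x | if num


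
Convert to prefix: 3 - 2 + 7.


left-to-right (same/higher precedence on left): tree is (+ (- 3 2) 7)
Prefix: + - 3 2 7


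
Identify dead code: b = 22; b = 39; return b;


first assignment to b is overwritten before any read
Dead: 'b = 22'


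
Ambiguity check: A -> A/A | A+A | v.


'v/v+v' has two parse trees (no precedence encoded between / and +)
Ambiguous


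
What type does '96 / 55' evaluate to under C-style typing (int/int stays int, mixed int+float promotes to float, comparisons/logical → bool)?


Operand types: int / int
Rule: mixed int/float promotes to float; int/int stays int
Result type: int


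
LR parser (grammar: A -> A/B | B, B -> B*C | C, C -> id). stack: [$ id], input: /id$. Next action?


'id' on top is the handle for C -> id
Action: reduce (C -> id)


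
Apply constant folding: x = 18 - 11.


18 - 11 = 7 at compile time
Optimized: x = 7


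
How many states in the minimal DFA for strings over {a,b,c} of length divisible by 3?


Track length mod 3: states 0..2, accept at 0
Minimal DFA: 3 states


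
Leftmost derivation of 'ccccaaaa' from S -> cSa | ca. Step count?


Derivation: S => cSa => ccSaa => cccSaaa => ccccaaaa
Steps: 4


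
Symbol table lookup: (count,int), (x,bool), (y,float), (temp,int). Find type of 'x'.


Lookup 'x' → type bool


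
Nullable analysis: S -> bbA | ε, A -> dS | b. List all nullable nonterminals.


A nonterminal is nullable iff some alternative derives ε (directly, or every symbol in it is nullable)
Nullable: {S}


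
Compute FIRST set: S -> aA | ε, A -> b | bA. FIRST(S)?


Per alternative of S: FIRST(aA) = {a}; FIRST(ε) = {ε}
FIRST(S) = {a, ε}


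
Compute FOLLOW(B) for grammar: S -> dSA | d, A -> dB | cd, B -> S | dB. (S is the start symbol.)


$ ∈ FOLLOW(S). For each A -> αBβ: add FIRST(β)\{ε} to FOLLOW(B); if β nullable, add FOLLOW(A).
FOLLOW(B) = {$, c, d}


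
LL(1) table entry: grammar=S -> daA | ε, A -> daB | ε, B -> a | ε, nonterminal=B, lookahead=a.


For [B, a]: 'a' ∈ FIRST(a)
Entry: B -> a


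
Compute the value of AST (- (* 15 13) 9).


Evaluate inner: (* 15 13) = 195
Evaluate root: (- 195 9) = 186
Result: 186


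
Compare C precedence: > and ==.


'>' is relational (level 7); '==' is equality (level 6)
Higher level binds tighter
'>' has higher precedence than '=='


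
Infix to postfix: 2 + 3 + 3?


Left to right (same or higher precedence on left)
Postfix: 2 3 + 3 +


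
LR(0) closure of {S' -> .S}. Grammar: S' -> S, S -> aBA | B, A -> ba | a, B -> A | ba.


Start: S' -> .S
For each item with dot before a nonterminal B, add B -> .γ for every B-production
Closure: [S' -> .S, S -> .aBA, S -> .B, B -> .A, B -> .ba, A -> .ba, A -> .a]


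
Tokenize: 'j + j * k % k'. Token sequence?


Scan left to right, longest-match per lexeme
Tokens: ID(j), OP(+), ID(j), OP(*), ID(k), OP(%), ID(k)


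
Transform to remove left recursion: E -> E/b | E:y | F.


Left-recursive alternatives: E/b, E:y; non-recursive: F
Introduce E': E -> FE', E' -> /bE' | :yE' | ε


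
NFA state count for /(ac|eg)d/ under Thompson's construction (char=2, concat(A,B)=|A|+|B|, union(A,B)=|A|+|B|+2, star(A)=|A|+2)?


Syntax tree has 5 char leaf(s), 1 union(s), 0 star(s)
chars contribute 5×2 = 10; each union adds +2; each star adds +2
Total: 10 + 2 + 0 = 12 states


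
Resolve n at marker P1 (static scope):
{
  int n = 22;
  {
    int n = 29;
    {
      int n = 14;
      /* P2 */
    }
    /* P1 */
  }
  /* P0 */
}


n declared in the same block as P1
n = 29


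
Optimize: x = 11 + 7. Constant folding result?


11 + 7 = 18 at compile time
Optimized: x = 18


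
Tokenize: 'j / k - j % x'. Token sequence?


Scan left to right, longest-match per lexeme
Tokens: ID(j), OP(/), ID(k), OP(-), ID(j), OP(%), ID(x)


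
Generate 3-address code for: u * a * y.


Break into single-operator statements:
t1 = u * a
t2 = t1 * y


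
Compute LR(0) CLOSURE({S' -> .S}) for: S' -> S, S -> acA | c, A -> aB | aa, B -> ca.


Start: S' -> .S
For each item with dot before a nonterminal B, add B -> .γ for every B-production
Closure: [S' -> .S, S -> .acA, S -> .c]


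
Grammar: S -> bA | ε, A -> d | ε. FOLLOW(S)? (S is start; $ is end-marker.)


$ ∈ FOLLOW(S). For each A -> αBβ: add FIRST(β)\{ε} to FOLLOW(B); if β nullable, add FOLLOW(A).
FOLLOW(S) = {$}


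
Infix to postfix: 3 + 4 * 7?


* has higher precedence, evaluate 4*7 first
Postfix: 3 4 7 * +


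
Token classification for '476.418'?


Pattern: digits with a decimal point
Type: FLOAT_LITERAL


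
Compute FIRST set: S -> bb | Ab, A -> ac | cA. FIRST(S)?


Per alternative of S: FIRST(bb) = {b}; FIRST(Ab) = {a, c}
FIRST(S) = {a, b, c}


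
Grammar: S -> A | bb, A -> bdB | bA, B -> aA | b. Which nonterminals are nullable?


A nonterminal is nullable iff some alternative derives ε (directly, or every symbol in it is nullable)
Nullable: {}


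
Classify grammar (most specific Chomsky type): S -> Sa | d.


Left-linear: every RHS is a terminal or one nonterminal followed by a terminal
Classification: Type 3 (Regular)


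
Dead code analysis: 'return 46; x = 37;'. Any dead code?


statement follows a return and is unreachable
Dead: 'x = 37'


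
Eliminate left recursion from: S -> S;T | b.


Left-recursive alternatives: S;T; non-recursive: b
Introduce S': S -> bS', S' -> ;TS' | ε


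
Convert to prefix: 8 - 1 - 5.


left-to-right (same/higher precedence on left): tree is (- (- 8 1) 5)
Prefix: - - 8 1 5


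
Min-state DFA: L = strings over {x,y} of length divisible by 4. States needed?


Track length mod 4: states 0..3, accept at 0
Minimal DFA: 4 states


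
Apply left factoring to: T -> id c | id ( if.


Common prefix: 'id'
Factored: T -> id T', T' -> c | ( if


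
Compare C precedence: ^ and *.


'*' is multiplicative (level 10); '^' is bitwise XOR (level 4)
Higher level binds tighter
'*' has higher precedence than '^'


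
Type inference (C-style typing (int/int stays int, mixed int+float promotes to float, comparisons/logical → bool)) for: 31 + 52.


Operand types: int + int
Rule: mixed int/float promotes to float; int/int stays int
Result type: int


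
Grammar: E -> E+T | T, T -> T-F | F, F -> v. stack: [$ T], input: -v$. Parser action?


shift '-' to continue T -> T-F
Action: shift


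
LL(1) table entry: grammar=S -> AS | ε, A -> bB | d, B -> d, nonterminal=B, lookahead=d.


For [B, d]: 'd' ∈ FIRST(d)
Entry: B -> d


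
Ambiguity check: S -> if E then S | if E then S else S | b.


dangling else: 'if E then if E then b else b' parses two ways
Ambiguous


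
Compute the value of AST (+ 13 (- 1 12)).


Evaluate inner: (- 1 12) = -11
Evaluate root: (+ 13 -11) = 2
Result: 2


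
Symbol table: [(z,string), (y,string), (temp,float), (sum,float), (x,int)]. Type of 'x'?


Lookup 'x' → type int


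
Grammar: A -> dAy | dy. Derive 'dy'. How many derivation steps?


Derivation: A => dy
Steps: 1


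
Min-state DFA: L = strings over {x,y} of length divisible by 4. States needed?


Track length mod 4: states 0..3, accept at 0
Minimal DFA: 4 states


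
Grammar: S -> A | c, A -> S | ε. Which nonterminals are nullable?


A nonterminal is nullable iff some alternative derives ε (directly, or every symbol in it is nullable)
Nullable: {A, S}


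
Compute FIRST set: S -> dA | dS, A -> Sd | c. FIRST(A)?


Per alternative of A: FIRST(Sd) = {d}; FIRST(c) = {c}
FIRST(A) = {c, d}


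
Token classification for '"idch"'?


Pattern: double-quoted sequence
Type: STRING_LITERAL


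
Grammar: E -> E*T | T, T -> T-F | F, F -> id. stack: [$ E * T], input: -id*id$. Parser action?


'-' can extend T; shift to build T -> T-F
Action: shift


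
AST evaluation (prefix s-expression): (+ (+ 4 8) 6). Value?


Evaluate inner: (+ 4 8) = 12
Evaluate root: (+ 12 6) = 18
Result: 18


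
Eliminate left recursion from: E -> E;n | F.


Left-recursive alternatives: E;n; non-recursive: F
Introduce E': E -> FE', E' -> ;nE' | ε


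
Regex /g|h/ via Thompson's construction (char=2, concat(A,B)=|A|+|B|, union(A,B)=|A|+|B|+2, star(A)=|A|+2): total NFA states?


Syntax tree has 2 char leaf(s), 1 union(s), 0 star(s)
chars contribute 2×2 = 4; each union adds +2; each star adds +2
Total: 4 + 2 + 0 = 6 states


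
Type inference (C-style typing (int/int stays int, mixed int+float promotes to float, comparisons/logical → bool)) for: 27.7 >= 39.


Operand types: float >= int
Rule: comparison yields bool
Result type: bool


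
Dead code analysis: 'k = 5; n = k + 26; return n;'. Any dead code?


k is read by n's definition; n is returned
No dead code


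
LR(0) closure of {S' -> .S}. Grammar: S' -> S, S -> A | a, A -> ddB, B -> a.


Start: S' -> .S
For each item with dot before a nonterminal B, add B -> .γ for every B-production
Closure: [S' -> .S, S -> .A, S -> .a, A -> .ddB]


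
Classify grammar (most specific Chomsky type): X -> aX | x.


Right-linear: every RHS is a terminal or a terminal followed by one nonterminal
Classification: Type 3 (Regular)


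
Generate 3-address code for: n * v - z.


Break into single-operator statements:
t1 = n * v
t2 = t1 - z


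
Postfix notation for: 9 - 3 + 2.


Left to right (same or higher precedence on left)
Postfix: 9 3 - 2 +


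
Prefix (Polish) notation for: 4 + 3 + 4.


left-to-right (same/higher precedence on left): tree is (+ (+ 4 3) 4)
Prefix: + + 4 3 4


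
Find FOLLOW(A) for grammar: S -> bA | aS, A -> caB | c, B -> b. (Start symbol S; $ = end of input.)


$ ∈ FOLLOW(S). For each A -> αBβ: add FIRST(β)\{ε} to FOLLOW(B); if β nullable, add FOLLOW(A).
FOLLOW(A) = {$}


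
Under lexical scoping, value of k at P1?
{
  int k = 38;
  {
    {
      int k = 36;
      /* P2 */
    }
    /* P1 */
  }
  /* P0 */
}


P1's block does not declare k; resolves to the enclosing declaration at depth 0
k = 38


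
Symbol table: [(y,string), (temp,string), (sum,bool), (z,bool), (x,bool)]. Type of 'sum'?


Lookup 'sum' → type bool


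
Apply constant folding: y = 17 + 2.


17 + 2 = 19 at compile time
Optimized: y = 19


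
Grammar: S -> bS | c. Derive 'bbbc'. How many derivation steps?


Derivation: S => bS => bbS => bbbS => bbbc
Steps: 4


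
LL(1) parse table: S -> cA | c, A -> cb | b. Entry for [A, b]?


For [A, b]: 'b' ∈ FIRST(b)
Entry: A -> b


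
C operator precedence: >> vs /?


'/' is multiplicative (level 10); '>>' is shift (level 8)
Higher level binds tighter
'/' has higher precedence than '>>'


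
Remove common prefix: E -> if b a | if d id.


Common prefix: 'if'
Factored: E -> if E', E' -> b a | d id


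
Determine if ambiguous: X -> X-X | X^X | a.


'a-a^a' has two parse trees (no precedence encoded between - and ^)
Ambiguous


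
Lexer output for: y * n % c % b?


Scan left to right, longest-match per lexeme
Tokens: ID(y), OP(*), ID(n), OP(%), ID(c), OP(%), ID(b)


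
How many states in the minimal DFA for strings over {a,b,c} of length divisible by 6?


Track length mod 6: states 0..5, accept at 0
Minimal DFA: 6 states


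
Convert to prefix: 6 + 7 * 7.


'*' binds tighter: tree is (+ 6 (* 7 7))
Prefix: + 6 * 7 7


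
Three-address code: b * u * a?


Break into single-operator statements:
t1 = b * u
t2 = t1 * a


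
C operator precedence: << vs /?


'/' is multiplicative (level 10); '<<' is shift (level 8)
Higher level binds tighter
'/' has higher precedence than '<<'


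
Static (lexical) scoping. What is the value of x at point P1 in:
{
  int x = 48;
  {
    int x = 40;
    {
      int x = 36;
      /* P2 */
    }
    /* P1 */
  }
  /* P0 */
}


x declared in the same block as P1
x = 40


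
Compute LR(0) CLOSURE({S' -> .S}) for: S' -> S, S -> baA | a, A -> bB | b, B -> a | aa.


Start: S' -> .S
For each item with dot before a nonterminal B, add B -> .γ for every B-production
Closure: [S' -> .S, S -> .baA, S -> .a]


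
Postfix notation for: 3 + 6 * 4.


* has higher precedence, evaluate 6*4 first
Postfix: 3 6 4 * +


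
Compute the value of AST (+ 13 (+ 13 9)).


Evaluate inner: (+ 13 9) = 22
Evaluate root: (+ 13 22) = 35
Result: 35


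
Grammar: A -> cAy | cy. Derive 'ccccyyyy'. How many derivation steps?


Derivation: A => cAy => ccAyy => cccAyyy => ccccyyyy
Steps: 4


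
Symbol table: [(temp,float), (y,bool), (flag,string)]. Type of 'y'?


Lookup 'y' → type bool


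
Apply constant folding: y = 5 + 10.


5 + 10 = 15 at compile time
Optimized: y = 15


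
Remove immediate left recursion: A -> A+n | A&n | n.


Left-recursive alternatives: A+n, A&n; non-recursive: n
Introduce A': A -> nA', A' -> +nA' | &nA' | ε


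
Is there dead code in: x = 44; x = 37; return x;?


first assignment to x is overwritten before any read
Dead: 'x = 44'


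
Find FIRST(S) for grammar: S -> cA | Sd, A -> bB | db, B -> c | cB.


Per alternative of S: FIRST(cA) = {c}; FIRST(Sd) = {c}
FIRST(S) = {c}


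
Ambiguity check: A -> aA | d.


right-linear, alternatives start with distinct terminals 'a' vs 'd': unique leftmost derivation
Unambiguous


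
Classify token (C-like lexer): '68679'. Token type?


Pattern: digits only
Type: INTEGER_LITERAL


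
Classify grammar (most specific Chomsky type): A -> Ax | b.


Left-linear: every RHS is a terminal or one nonterminal followed by a terminal
Classification: Type 3 (Regular)


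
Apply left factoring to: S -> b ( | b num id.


Common prefix: 'b'
Factored: S -> b S', S' -> ( | num id


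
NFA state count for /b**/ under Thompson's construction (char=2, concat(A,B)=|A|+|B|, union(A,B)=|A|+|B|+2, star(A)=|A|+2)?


Syntax tree has 1 char leaf(s), 0 union(s), 2 star(s)
chars contribute 1×2 = 2; each union adds +2; each star adds +2
Total: 2 + 0 + 4 = 6 states


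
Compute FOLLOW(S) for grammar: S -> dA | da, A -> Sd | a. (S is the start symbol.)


$ ∈ FOLLOW(S). For each A -> αBβ: add FIRST(β)\{ε} to FOLLOW(B); if β nullable, add FOLLOW(A).
FOLLOW(S) = {$, d}


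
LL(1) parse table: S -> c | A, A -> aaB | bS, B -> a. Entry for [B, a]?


For [B, a]: 'a' ∈ FIRST(a)
Entry: B -> a


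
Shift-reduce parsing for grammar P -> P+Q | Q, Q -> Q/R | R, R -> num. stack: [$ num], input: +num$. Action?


'num' on top is the handle for R -> num
Action: reduce (R -> num)


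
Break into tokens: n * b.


Scan left to right, longest-match per lexeme
Tokens: ID(n), OP(*), ID(b)


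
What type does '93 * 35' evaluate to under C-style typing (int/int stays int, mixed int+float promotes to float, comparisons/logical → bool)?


Operand types: int * int
Rule: mixed int/float promotes to float; int/int stays int
Result type: int


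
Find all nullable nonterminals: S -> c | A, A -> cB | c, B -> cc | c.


A nonterminal is nullable iff some alternative derives ε (directly, or every symbol in it is nullable)
Nullable: {}


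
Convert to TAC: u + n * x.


Break into single-operator statements:
t1 = n * x
t2 = u + t1


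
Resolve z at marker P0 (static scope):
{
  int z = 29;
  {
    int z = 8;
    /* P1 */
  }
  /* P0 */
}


z declared in the same block as P0
z = 29


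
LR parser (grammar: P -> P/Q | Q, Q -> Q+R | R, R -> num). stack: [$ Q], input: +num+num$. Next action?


shift '+' to continue Q -> Q+R
Action: shift


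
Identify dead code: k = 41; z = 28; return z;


k is assigned but never read
Dead: 'k = 41'


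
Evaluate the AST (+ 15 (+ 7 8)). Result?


Evaluate inner: (+ 7 8) = 15
Evaluate root: (+ 15 15) = 30
Result: 30


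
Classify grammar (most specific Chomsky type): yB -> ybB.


LHS has context (more than one symbol) and |LHS| ≤ |RHS|
Classification: Type 1 (Context-Sensitive)


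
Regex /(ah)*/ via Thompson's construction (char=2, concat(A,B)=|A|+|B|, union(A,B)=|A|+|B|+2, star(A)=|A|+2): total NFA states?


Syntax tree has 2 char leaf(s), 0 union(s), 1 star(s)
chars contribute 2×2 = 4; each union adds +2; each star adds +2
Total: 4 + 0 + 2 = 6 states


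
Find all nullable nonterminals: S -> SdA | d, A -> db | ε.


A nonterminal is nullable iff some alternative derives ε (directly, or every symbol in it is nullable)
Nullable: {A}


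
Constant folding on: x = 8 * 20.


8 * 20 = 160 at compile time
Optimized: x = 160


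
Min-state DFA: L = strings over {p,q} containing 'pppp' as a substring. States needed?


KMP-style automaton: 4 progress states + 1 absorbing accept = 5
Minimal DFA: 5 states


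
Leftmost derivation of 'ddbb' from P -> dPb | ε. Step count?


Derivation: P => dPb => ddPbb => ddbb
Steps: 3


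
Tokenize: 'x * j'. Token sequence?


Scan left to right, longest-match per lexeme
Tokens: ID(x), OP(*), ID(j)


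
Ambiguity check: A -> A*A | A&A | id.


'id*id&id' has two parse trees (no precedence encoded between * and &)
Ambiguous


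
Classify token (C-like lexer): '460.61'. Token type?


Pattern: digits with a decimal point
Type: FLOAT_LITERAL


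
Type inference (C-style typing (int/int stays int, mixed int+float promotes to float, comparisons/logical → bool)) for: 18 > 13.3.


Operand types: int > float
Rule: comparison yields bool
Result type: bool


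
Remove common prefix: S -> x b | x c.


Common prefix: 'x'
Factored: S -> x S', S' -> b | c


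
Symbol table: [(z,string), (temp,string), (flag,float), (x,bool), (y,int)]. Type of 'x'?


Lookup 'x' → type bool


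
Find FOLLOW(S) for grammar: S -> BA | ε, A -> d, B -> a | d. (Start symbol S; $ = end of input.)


$ ∈ FOLLOW(S). For each A -> αBβ: add FIRST(β)\{ε} to FOLLOW(B); if β nullable, add FOLLOW(A).
FOLLOW(S) = {$}


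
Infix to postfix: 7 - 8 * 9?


* has higher precedence, evaluate 8*9 first
Postfix: 7 8 9 * -


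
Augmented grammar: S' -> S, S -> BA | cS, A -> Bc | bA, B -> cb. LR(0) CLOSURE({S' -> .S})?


Start: S' -> .S
For each item with dot before a nonterminal B, add B -> .γ for every B-production
Closure: [S' -> .S, S -> .BA, S -> .cS, B -> .cb]


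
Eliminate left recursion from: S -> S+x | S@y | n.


Left-recursive alternatives: S+x, S@y; non-recursive: n
Introduce S': S -> nS', S' -> +xS' | @yS' | ε


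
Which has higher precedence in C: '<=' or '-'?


'-' is additive (level 9); '<=' is relational (level 7)
Higher level binds tighter
'-' has higher precedence than '<='


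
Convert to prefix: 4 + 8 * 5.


'*' binds tighter: tree is (+ 4 (* 8 5))
Prefix: + 4 * 8 5


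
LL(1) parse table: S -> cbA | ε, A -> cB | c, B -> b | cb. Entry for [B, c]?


For [B, c]: 'c' ∈ FIRST(cb)
Entry: B -> cb


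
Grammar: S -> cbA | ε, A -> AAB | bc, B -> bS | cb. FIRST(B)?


Per alternative of B: FIRST(bS) = {b}; FIRST(cb) = {c}
FIRST(B) = {b, c}


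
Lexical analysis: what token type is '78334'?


Pattern: digits only
Type: INTEGER_LITERAL


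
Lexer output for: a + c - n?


Scan left to right, longest-match per lexeme
Tokens: ID(a), OP(+), ID(c), OP(-), ID(n)


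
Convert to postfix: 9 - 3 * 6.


* has higher precedence, evaluate 3*6 first
Postfix: 9 3 6 * -


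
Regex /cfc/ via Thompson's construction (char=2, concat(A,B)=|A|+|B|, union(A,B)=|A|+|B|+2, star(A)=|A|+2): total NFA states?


Syntax tree has 3 char leaf(s), 0 union(s), 0 star(s)
chars contribute 3×2 = 6; each union adds +2; each star adds +2
Total: 6 + 0 + 0 = 6 states


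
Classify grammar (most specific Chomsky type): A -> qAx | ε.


Single nonterminal LHS, but q^n x^n is not regular
Classification: Type 2 (Context-Free)


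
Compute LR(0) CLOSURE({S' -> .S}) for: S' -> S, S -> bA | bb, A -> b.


Start: S' -> .S
For each item with dot before a nonterminal B, add B -> .γ for every B-production
Closure: [S' -> .S, S -> .bA, S -> .bb]


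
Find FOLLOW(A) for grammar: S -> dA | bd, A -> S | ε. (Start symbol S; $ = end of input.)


$ ∈ FOLLOW(S). For each A -> αBβ: add FIRST(β)\{ε} to FOLLOW(B); if β nullable, add FOLLOW(A).
FOLLOW(A) = {$}


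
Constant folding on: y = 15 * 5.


15 * 5 = 75 at compile time
Optimized: y = 75


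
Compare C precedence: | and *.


'*' is multiplicative (level 10); '|' is bitwise OR (level 3)
Higher level binds tighter
'*' has higher precedence than '|'


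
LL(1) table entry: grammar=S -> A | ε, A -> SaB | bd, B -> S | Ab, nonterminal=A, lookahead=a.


For [A, a]: 'a' ∈ FIRST(SaB)
Entry: A -> SaB


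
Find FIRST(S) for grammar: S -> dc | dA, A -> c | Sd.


Per alternative of S: FIRST(dc) = {d}; FIRST(dA) = {d}
FIRST(S) = {d}


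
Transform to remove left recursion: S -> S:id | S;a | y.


Left-recursive alternatives: S:id, S;a; non-recursive: y
Introduce S': S -> yS', S' -> :idS' | ;aS' | ε


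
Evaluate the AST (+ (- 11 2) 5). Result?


Evaluate inner: (- 11 2) = 9
Evaluate root: (+ 9 5) = 14
Result: 14


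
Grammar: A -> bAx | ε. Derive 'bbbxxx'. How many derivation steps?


Derivation: A => bAx => bbAxx => bbbAxxx => bbbxxx
Steps: 4


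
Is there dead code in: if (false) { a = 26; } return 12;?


condition is constant false, so the whole block is unreachable
Dead: 'if (false) { a = 26; }'


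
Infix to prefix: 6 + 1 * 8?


'*' binds tighter: tree is (+ 6 (* 1 8))
Prefix: + 6 * 1 8


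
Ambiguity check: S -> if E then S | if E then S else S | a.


dangling else: 'if E then if E then a else a' parses two ways
Ambiguous


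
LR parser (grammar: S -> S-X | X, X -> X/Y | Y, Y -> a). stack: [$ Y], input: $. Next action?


'Y' (not preceded by X/) is the handle for X -> Y
Action: reduce (X -> Y)


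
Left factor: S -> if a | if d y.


Common prefix: 'if'
Factored: S -> if S', S' -> a | d y


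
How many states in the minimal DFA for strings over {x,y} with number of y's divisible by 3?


Track (count of y) mod 3: states 0..2, accept at 0
Minimal DFA: 3 states


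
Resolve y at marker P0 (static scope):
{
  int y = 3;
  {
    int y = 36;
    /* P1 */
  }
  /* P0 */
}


y declared in the same block as P0
y = 3


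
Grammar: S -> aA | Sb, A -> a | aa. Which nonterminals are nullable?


A nonterminal is nullable iff some alternative derives ε (directly, or every symbol in it is nullable)
Nullable: {}


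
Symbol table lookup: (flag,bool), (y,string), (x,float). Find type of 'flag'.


Lookup 'flag' → type bool


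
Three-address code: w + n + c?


Break into single-operator statements:
t1 = w + n
t2 = t1 + c


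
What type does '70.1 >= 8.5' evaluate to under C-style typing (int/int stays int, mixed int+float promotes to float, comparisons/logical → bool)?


Operand types: float >= float
Rule: comparison yields bool
Result type: bool


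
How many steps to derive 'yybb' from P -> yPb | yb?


Derivation: P => yPb => yybb
Steps: 2


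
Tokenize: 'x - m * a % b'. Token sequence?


Scan left to right, longest-match per lexeme
Tokens: ID(x), OP(-), ID(m), OP(*), ID(a), OP(%), ID(b)


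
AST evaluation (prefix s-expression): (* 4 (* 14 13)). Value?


Evaluate inner: (* 14 13) = 182
Evaluate root: (* 4 182) = 728
Result: 728


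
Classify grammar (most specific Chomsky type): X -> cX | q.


Right-linear: every RHS is a terminal or a terminal followed by one nonterminal
Classification: Type 3 (Regular)


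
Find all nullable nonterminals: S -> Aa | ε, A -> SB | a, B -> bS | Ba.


A nonterminal is nullable iff some alternative derives ε (directly, or every symbol in it is nullable)
Nullable: {S}


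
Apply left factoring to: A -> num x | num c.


Common prefix: 'num'
Factored: A -> num A', A' -> x | c


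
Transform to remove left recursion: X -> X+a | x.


Left-recursive alternatives: X+a; non-recursive: x
Introduce X': X -> xX', X' -> +aX' | ε


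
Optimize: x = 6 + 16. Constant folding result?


6 + 16 = 22 at compile time
Optimized: x = 22


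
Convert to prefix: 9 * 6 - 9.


left-to-right (same/higher precedence on left): tree is (- (* 9 6) 9)
Prefix: - * 9 6 9


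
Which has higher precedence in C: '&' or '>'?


'>' is relational (level 7); '&' is bitwise AND (level 5)
Higher level binds tighter
'>' has higher precedence than '&'


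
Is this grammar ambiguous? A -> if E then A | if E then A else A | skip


dangling else: 'if E then if E then skip else skip' parses two ways
Ambiguous


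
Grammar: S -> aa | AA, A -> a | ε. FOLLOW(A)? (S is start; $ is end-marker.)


$ ∈ FOLLOW(S). For each A -> αBβ: add FIRST(β)\{ε} to FOLLOW(B); if β nullable, add FOLLOW(A).
FOLLOW(A) = {$, a}


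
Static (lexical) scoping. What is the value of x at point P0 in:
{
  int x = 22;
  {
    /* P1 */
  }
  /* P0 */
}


x declared in the same block as P0
x = 22


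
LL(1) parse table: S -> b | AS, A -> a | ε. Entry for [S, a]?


For [S, a]: 'a' ∈ FIRST(AS)
Entry: S -> AS


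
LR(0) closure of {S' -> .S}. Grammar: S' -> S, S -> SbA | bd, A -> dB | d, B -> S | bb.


Start: S' -> .S
For each item with dot before a nonterminal B, add B -> .γ for every B-production
Closure: [S' -> .S, S -> .SbA, S -> .bd]


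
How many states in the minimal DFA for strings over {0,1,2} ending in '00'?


Track the longest suffix of input matching a prefix of '00': 3 classes (prefixes of length 0..2)
Minimal DFA: 3 states


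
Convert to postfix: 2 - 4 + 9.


Left to right (same or higher precedence on left)
Postfix: 2 4 - 9 +


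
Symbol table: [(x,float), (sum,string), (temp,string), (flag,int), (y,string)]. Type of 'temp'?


Lookup 'temp' → type string


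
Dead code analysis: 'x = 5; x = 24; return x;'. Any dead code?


first assignment to x is overwritten before any read
Dead: 'x = 5'


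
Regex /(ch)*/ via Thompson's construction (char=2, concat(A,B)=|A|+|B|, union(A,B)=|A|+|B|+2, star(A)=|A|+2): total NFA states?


Syntax tree has 2 char leaf(s), 0 union(s), 1 star(s)
chars contribute 2×2 = 4; each union adds +2; each star adds +2
Total: 4 + 0 + 2 = 6 states


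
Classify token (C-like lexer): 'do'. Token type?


Pattern: reserved word
Type: KEYWORD


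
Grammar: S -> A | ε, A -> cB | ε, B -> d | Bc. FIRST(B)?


Per alternative of B: FIRST(d) = {d}; FIRST(Bc) = {d}
FIRST(B) = {d}


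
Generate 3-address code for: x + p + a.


Break into single-operator statements:
t1 = x + p
t2 = t1 + a


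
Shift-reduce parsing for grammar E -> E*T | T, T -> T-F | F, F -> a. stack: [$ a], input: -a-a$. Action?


'a' on top is the handle for F -> a
Action: reduce (F -> a)


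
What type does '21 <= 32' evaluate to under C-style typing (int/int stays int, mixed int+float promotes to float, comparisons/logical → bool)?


Operand types: int <= int
Rule: comparison yields bool
Result type: bool


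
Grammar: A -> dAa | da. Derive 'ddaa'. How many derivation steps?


Derivation: A => dAa => ddaa
Steps: 2


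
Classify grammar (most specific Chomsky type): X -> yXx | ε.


Single nonterminal LHS, but y^n x^n is not regular
Classification: Type 2 (Context-Free)


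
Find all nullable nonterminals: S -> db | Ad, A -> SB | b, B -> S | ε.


A nonterminal is nullable iff some alternative derives ε (directly, or every symbol in it is nullable)
Nullable: {B}


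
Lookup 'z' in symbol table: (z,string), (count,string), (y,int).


Lookup 'z' → type string


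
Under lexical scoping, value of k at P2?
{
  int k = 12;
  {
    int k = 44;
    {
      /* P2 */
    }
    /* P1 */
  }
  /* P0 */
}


P2's block does not declare k; resolves to the enclosing declaration at depth 1
k = 44


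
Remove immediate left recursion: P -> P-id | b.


Left-recursive alternatives: P-id; non-recursive: b
Introduce P': P -> bP', P' -> -idP' | ε


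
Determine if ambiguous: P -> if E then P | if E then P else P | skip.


dangling else: 'if E then if E then skip else skip' parses two ways
Ambiguous


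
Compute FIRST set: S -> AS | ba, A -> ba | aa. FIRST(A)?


Per alternative of A: FIRST(ba) = {b}; FIRST(aa) = {a}
FIRST(A) = {a, b}


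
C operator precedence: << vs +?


'+' is additive (level 9); '<<' is shift (level 8)
Higher level binds tighter
'+' has higher precedence than '<<'


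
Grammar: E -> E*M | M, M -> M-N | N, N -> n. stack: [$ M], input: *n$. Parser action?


lookahead ∉ {-} so M won't extend; reduce E -> M
Action: reduce (E -> M)


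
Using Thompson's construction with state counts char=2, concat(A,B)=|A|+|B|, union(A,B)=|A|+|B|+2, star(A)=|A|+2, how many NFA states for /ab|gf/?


Syntax tree has 4 char leaf(s), 1 union(s), 0 star(s)
chars contribute 4×2 = 8; each union adds +2; each star adds +2
Total: 8 + 2 + 0 = 10 states


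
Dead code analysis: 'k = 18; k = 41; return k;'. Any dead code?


first assignment to k is overwritten before any read
Dead: 'k = 18'


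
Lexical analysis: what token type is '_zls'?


Pattern: letter/underscore followed by alphanumerics, not a keyword
Type: IDENTIFIER


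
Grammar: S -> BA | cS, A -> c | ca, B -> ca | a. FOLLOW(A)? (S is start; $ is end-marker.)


$ ∈ FOLLOW(S). For each A -> αBβ: add FIRST(β)\{ε} to FOLLOW(B); if β nullable, add FOLLOW(A).
FOLLOW(A) = {$}


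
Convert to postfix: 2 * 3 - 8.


Left to right (same or higher precedence on left)
Postfix: 2 3 * 8 -


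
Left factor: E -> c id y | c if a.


Common prefix: 'c'
Factored: E -> c E', E' -> id y | if a


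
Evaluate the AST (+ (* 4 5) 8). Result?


Evaluate inner: (* 4 5) = 20
Evaluate root: (+ 20 8) = 28
Result: 28


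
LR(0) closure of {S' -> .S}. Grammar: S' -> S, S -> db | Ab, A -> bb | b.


Start: S' -> .S
For each item with dot before a nonterminal B, add B -> .γ for every B-production
Closure: [S' -> .S, S -> .db, S -> .Ab, A -> .bb, A -> .b]


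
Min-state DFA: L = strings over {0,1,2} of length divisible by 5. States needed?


Track length mod 5: states 0..4, accept at 0
Minimal DFA: 5 states


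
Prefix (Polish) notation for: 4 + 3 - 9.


left-to-right (same/higher precedence on left): tree is (- (+ 4 3) 9)
Prefix: - + 4 3 9


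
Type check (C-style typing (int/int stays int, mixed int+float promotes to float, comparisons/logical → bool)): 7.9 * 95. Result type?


Operand types: float * int
Rule: mixed int/float promotes to float; int/int stays int
Result type: float


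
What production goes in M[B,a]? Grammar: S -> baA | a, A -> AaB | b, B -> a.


For [B, a]: 'a' ∈ FIRST(a)
Entry: B -> a


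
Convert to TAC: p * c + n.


Break into single-operator statements:
t1 = p * c
t2 = t1 + n


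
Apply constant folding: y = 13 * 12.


13 * 12 = 156 at compile time
Optimized: y = 156


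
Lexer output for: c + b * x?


Scan left to right, longest-match per lexeme
Tokens: ID(c), OP(+), ID(b), OP(*), ID(x)


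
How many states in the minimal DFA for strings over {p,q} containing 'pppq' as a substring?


KMP-style automaton: 4 progress states + 1 absorbing accept = 5
Minimal DFA: 5 states


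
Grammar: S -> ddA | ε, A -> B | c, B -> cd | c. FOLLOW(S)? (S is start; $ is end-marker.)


$ ∈ FOLLOW(S). For each A -> αBβ: add FIRST(β)\{ε} to FOLLOW(B); if β nullable, add FOLLOW(A).
FOLLOW(S) = {$}


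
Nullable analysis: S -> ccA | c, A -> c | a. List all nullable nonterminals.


A nonterminal is nullable iff some alternative derives ε (directly, or every symbol in it is nullable)
Nullable: {}


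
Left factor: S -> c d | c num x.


Common prefix: 'c'
Factored: S -> c S', S' -> d | num x


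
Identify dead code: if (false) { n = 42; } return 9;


condition is constant false, so the whole block is unreachable
Dead: 'if (false) { n = 42; }'


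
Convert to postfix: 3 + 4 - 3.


Left to right (same or higher precedence on left)
Postfix: 3 4 + 3 -


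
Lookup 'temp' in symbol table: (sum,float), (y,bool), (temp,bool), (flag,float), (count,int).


Lookup 'temp' → type bool


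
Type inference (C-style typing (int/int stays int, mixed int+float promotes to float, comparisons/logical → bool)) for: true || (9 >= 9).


Operand types: bool || bool
Rule: logical operators take bool operands and yield bool
Result type: bool


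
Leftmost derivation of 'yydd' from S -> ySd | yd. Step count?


Derivation: S => ySd => yydd
Steps: 2


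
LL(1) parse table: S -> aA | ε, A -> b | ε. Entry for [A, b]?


For [A, b]: 'b' ∈ FIRST(b)
Entry: A -> b


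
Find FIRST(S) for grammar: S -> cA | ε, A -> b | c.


Per alternative of S: FIRST(cA) = {c}; FIRST(ε) = {ε}
FIRST(S) = {c, ε}


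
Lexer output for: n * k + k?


Scan left to right, longest-match per lexeme
Tokens: ID(n), OP(*), ID(k), OP(+), ID(k)


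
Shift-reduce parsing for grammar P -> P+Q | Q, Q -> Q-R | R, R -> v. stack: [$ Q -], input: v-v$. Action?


no handle; shift 'v'
Action: shift


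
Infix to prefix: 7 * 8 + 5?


left-to-right (same/higher precedence on left): tree is (+ (* 7 8) 5)
Prefix: + * 7 8 5


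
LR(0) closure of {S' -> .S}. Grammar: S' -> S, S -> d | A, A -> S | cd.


Start: S' -> .S
For each item with dot before a nonterminal B, add B -> .γ for every B-production
Closure: [S' -> .S, S -> .d, S -> .A, A -> .S, A -> .cd]


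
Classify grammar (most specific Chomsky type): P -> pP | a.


Right-linear: every RHS is a terminal or a terminal followed by one nonterminal
Classification: Type 3 (Regular)


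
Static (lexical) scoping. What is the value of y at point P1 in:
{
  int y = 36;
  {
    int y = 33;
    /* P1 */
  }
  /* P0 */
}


y declared in the same block as P1
y = 33


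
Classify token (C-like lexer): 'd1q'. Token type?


Pattern: letter/underscore followed by alphanumerics, not a keyword
Type: IDENTIFIER


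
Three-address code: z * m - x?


Break into single-operator statements:
t1 = z * m
t2 = t1 - x


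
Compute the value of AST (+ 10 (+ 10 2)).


Evaluate inner: (+ 10 2) = 12
Evaluate root: (+ 10 12) = 22
Result: 22


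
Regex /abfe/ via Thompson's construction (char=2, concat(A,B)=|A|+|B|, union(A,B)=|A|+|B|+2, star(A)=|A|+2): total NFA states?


Syntax tree has 4 char leaf(s), 0 union(s), 0 star(s)
chars contribute 4×2 = 8; each union adds +2; each star adds +2
Total: 8 + 0 + 0 = 8 states


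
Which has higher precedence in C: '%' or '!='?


'%' is multiplicative (level 10); '!=' is equality (level 6)
Higher level binds tighter
'%' has higher precedence than '!='


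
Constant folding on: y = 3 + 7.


3 + 7 = 10 at compile time
Optimized: y = 10


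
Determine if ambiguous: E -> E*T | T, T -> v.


precedence layered via separate nonterminal T: deterministic
Unambiguous


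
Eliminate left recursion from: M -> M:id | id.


Left-recursive alternatives: M:id; non-recursive: id
Introduce M': M -> idM', M' -> :idM' | ε


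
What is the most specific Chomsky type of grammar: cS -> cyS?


LHS has context (more than one symbol) and |LHS| ≤ |RHS|
Classification: Type 1 (Context-Sensitive)


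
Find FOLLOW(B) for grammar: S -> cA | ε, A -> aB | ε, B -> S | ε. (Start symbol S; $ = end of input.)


$ ∈ FOLLOW(S). For each A -> αBβ: add FIRST(β)\{ε} to FOLLOW(B); if β nullable, add FOLLOW(A).
FOLLOW(B) = {$}


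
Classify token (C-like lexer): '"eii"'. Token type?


Pattern: double-quoted sequence
Type: STRING_LITERAL


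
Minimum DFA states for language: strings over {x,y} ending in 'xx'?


Track the longest suffix of input matching a prefix of 'xx': 3 classes (prefixes of length 0..2)
Minimal DFA: 3 states


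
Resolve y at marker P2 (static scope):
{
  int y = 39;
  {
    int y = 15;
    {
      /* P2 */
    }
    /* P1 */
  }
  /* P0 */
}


P2's block does not declare y; resolves to the enclosing declaration at depth 1
y = 15


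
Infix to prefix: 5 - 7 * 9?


'*' binds tighter: tree is (- 5 (* 7 9))
Prefix: - 5 * 7 9


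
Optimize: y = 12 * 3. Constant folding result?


12 * 3 = 36 at compile time
Optimized: y = 36


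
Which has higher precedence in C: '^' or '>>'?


'>>' is shift (level 8); '^' is bitwise XOR (level 4)
Higher level binds tighter
'>>' has higher precedence than '^'


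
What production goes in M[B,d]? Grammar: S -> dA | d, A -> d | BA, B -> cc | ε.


For [B, d]: ε is nullable and 'd' ∈ FOLLOW(B)
Entry: B -> ε


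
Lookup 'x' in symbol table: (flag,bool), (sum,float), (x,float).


Lookup 'x' → type float


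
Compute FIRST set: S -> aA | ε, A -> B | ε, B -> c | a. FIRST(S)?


Per alternative of S: FIRST(aA) = {a}; FIRST(ε) = {ε}
FIRST(S) = {a, ε}


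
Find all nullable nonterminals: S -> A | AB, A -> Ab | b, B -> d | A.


A nonterminal is nullable iff some alternative derives ε (directly, or every symbol in it is nullable)
Nullable: {}


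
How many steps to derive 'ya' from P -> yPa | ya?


Derivation: P => ya
Steps: 1


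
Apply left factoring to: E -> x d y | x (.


Common prefix: 'x'
Factored: E -> x E', E' -> d y | (


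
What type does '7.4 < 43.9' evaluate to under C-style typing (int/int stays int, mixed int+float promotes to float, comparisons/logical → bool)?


Operand types: float < float
Rule: comparison yields bool
Result type: bool
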